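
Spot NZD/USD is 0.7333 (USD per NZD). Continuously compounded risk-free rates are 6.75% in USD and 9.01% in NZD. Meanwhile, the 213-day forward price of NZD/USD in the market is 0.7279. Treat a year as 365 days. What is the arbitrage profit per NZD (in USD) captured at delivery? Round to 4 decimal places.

Fair forward: F* = S·e^(carry·T), with carry = (r_USD − r_NZD) = 0.0675 − 0.0901 = -0.0226
F* = 0.7333 · e^(-0.0226 × 213/365) = 0.7333 · e^-0.013188 = 0.7333 × 0.986899 = 0.7237
Market 0.7279 > fair 0.7237: forward overpriced → cash-and-carry (buy spot, short the forward).
At maturity, profit = |F_mkt − F*| = |0.7279 − 0.7237| = 0.0042 per NZD (in USD)

0.0042 per NZD (in USD)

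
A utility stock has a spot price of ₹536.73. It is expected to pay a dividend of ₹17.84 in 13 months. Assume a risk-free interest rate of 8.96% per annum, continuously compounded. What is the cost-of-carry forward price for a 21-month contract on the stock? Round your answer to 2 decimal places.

₹608.91

PV(dividends) I = 17.84·e^(−0.0896·13/12)
I = 16.1897
F = (S − I)·e^(rT) = (536.73 − 16.1897) · e^(0.0896·21/12)
= 520.5403 · e^0.156800 = 520.5403 × 1.169762 = ₹608.91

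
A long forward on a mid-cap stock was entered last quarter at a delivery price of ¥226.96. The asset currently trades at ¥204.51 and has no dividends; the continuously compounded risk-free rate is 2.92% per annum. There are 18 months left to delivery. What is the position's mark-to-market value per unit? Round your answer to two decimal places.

Current fair forward for the remaining 18 months: F = S·e^(r·T), r = 0.0292
F = 204.51 · e^(0.0292 × 18/12) = 204.51 × 1.044773 = 213.6665
Value of long forward = (F − K)·e^(−rT) = (213.6665 − 226.96) · e^(−0.0292·18/12)
= -13.2935 × 0.957145 = -12.72

-¥12.72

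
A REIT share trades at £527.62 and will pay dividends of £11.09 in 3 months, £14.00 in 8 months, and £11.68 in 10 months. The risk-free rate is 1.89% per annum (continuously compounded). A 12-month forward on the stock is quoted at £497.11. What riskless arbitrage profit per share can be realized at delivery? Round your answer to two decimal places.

£3.52 per share

PV(dividends) I = 11.09·e^(−0.0189·3/12) + 14.00·e^(−0.0189·8/12) + 11.68·e^(−0.0189·10/12) = 36.3599
Fair forward F* = (S − I)·e^(rT) = (527.62 − 36.3599)·e^0.018900 = 491.2601 × 1.019080 = 500.6333
Market £497.11 < fair 500.6333: forward underpriced → reverse cash-and-carry (short the stock, invest proceeds at r, pay the dividends, go long the forward).
Profit at T = |F_mkt − F*| = |497.11 − 500.6333| = £3.52 per share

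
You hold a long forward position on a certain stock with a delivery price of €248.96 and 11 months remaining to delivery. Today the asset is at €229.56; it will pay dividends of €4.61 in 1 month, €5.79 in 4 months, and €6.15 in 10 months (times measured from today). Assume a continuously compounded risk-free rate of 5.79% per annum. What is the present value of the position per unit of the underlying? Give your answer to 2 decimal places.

-€22.66

PV(remaining dividends) I = 4.61·e^(−0.0579·1/12) + 5.79·e^(−0.0579·4/12) + 6.15·e^(−0.0579·10/12) = 16.1274
Current forward F = (S − I)·e^(rT) = (229.56 − 16.1274)·e^(0.0579·11/12) = 213.4326 × 1.054509 = 225.0666
Value (long) = (F − K)·e^(−rT) = (225.0666 − 248.96) × 0.948309 = -22.6583
Value = -€22.66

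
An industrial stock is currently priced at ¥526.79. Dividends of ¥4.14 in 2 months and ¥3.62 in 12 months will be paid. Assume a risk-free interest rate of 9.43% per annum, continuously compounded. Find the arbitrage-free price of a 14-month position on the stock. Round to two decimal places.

PV(dividends) I = 4.14·e^(−0.0943·2/12) + 3.62·e^(−0.0943·12/12)
I = 4.0754 + 3.2942 = 7.3696
F = (S − I)·e^(rT) = (526.79 − 7.3696) · e^(0.0943·14/12)
= 519.4204 · e^0.110017 = 519.4204 × 1.116297 = ¥579.83

¥579.83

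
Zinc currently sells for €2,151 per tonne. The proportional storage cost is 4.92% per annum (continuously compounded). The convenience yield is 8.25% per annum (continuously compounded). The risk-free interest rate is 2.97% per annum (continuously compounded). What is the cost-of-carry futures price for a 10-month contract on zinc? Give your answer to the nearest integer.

€2,145 per tonne

Net carry = r + u − y = 0.0297 + 0.0492 − 0.0825 = -0.0036
F = S·e^((r+u−y)T) = 2151 · e^(-0.0036 × 10/12) = 2151 · e^-0.003000
= 2151 × 0.997004 = €2,145 per tonne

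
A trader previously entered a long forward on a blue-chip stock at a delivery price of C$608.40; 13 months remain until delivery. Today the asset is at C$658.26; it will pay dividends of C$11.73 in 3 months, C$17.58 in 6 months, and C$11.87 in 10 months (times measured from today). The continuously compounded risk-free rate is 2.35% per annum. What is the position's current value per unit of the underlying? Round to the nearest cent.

PV(remaining dividends) I = 11.73·e^(−0.0235·3/12) + 17.58·e^(−0.0235·6/12) + 11.87·e^(−0.0235·10/12) = 40.6757
Current forward F = (S − I)·e^(rT) = (658.26 − 40.6757)·e^(0.0235·13/12) = 617.5843 × 1.025785 = 633.5087
Value (long) = (F − K)·e^(−rT) = (633.5087 − 608.40) × 0.974863 = 24.4775
Value = C$24.48

C$24.48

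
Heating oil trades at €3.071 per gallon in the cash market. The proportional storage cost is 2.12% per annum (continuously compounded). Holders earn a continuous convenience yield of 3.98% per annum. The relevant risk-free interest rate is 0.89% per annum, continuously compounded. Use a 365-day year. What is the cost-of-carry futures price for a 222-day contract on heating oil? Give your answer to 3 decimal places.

Net carry = r + u − y = 0.0089 + 0.0212 − 0.0398 = -0.0097
F = S·e^((r+u−y)T) = 3.071 · e^(-0.0097 × 222/365) = 3.071 · e^-0.005900
= 3.071 × 0.994117 = €3.053 per gallon

€3.053 per gallon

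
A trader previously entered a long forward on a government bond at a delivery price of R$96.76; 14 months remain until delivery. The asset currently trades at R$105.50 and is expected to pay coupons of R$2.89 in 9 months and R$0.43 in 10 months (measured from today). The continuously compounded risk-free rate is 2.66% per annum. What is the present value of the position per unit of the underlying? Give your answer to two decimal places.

R$8.44

PV(remaining coupons) I = 2.89·e^(−0.0266·9/12) + 0.43·e^(−0.0266·10/12) = 3.2535
Current forward F = (S − I)·e^(rT) = (105.50 − 3.2535)·e^(0.0266·14/12) = 102.2465 × 1.031520 = 105.4693
Value (long) = (F − K)·e^(−rT) = (105.4693 − 96.76) × 0.969443 = 8.4432
Value = R$8.44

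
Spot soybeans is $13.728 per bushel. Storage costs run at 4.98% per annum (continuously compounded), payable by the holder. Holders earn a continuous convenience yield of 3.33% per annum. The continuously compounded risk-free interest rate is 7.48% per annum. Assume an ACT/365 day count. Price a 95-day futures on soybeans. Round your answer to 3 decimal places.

Net carry = r + u − y = 0.0748 + 0.0498 − 0.0333 = 0.0913
F = S·e^((r+u−y)T) = 13.728 · e^(0.0913 × 95/365) = 13.728 · e^0.023763
= 13.728 × 1.024048 = $14.058 per bushel

$14.058 per bushel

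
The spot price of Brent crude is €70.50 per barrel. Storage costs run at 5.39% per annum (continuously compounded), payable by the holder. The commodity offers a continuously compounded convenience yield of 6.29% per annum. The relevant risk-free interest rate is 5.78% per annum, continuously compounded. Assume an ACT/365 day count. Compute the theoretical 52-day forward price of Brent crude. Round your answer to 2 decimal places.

€70.99 per barrel

Net carry = r + u − y = 0.0578 + 0.0539 − 0.0629 = 0.0488
F = S·e^((r+u−y)T) = 70.50 · e^(0.0488 × 52/365) = 70.50 · e^0.006952
= 70.50 × 1.006976 = €70.99 per barrel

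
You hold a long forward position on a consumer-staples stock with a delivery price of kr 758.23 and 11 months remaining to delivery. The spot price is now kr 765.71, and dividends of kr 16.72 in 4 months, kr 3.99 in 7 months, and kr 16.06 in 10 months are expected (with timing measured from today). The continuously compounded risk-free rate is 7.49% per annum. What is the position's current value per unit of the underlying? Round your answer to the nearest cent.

kr 22.58

PV(remaining dividends) I = 16.72·e^(−0.0749·4/12) + 3.99·e^(−0.0749·7/12) + 16.06·e^(−0.0749·10/12) = 35.2154
Current forward F = (S − I)·e^(rT) = (765.71 − 35.2154)·e^(0.0749·11/12) = 730.4946 × 1.071070 = 782.4109
Value (long) = (F − K)·e^(−rT) = (782.4109 − 758.23) × 0.933646 = 22.5764
Value = kr 22.58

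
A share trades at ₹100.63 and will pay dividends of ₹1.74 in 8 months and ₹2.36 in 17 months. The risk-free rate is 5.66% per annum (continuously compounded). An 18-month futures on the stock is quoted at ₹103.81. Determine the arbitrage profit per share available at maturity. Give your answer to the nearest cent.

₹1.54 per share

PV(dividends) I = 1.74·e^(−0.0566·8/12) + 2.36·e^(−0.0566·17/12) = 3.8537
Fair futures F* = (S − I)·e^(rT) = (100.63 − 3.8537)·e^0.084900 = 96.7763 × 1.088608 = 105.3515
Market ₹103.81 < fair 105.3515: forward underpriced → reverse cash-and-carry (short the stock, invest proceeds at r, pay the dividends, go long the forward).
Profit at T = |F_mkt − F*| = |103.81 − 105.3515| = ₹1.54 per share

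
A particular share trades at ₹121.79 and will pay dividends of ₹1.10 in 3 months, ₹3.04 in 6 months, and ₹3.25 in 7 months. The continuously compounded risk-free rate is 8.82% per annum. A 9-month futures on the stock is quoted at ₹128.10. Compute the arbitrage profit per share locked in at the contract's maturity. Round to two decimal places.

₹5.54 per share

PV(dividends) I = 1.10·e^(−0.0882·3/12) + 3.04·e^(−0.0882·6/12) + 3.25·e^(−0.0882·7/12) = 7.0719
Fair futures F* = (S − I)·e^(rT) = (121.79 − 7.0719)·e^0.066150 = 114.7181 × 1.068387 = 122.5633
Market ₹128.10 > fair 122.5633: forward overpriced → cash-and-carry (borrow at r, buy the stock and collect the dividends, short the forward).
Profit at T = |F_mkt − F*| = |128.10 − 122.5633| = ₹5.54 per share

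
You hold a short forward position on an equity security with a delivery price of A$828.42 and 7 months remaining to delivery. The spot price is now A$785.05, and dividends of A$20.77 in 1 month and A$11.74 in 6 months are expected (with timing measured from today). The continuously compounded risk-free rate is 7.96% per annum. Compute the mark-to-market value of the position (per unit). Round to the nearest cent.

A$37.70

PV(remaining dividends) I = 20.77·e^(−0.0796·1/12) + 11.74·e^(−0.0796·6/12) = 31.9146
Current forward F = (S − I)·e^(rT) = (785.05 − 31.9146)·e^(0.0796·7/12) = 753.1354 × 1.047528 = 788.9304
Value (long) = (F − K)·e^(−rT) = (788.9304 − 828.42) × 0.954628 = -37.6979
Short position value = −(long value) = A$37.70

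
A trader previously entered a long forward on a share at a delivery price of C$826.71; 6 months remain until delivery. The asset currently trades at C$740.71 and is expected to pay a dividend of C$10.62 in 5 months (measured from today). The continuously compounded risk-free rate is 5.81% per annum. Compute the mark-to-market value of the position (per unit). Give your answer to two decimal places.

-C$72.70

PV(remaining dividends) I = 10.62·e^(−0.0581·5/12) = 10.3660
Current forward F = (S − I)·e^(rT) = (740.71 − 10.3660)·e^(0.0581·6/12) = 730.3440 × 1.029476 = 751.8716
Value (long) = (F − K)·e^(−rT) = (751.8716 − 826.71) × 0.971368 = -72.6956
Value = -C$72.70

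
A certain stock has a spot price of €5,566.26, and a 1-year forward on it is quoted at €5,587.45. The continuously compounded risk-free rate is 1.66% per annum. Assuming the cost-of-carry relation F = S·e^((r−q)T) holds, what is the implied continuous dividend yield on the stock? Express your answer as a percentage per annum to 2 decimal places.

From F = S·e^((r−q)T): (r − q) = ln(F/S)/T
ln(5587.45/5566.26) = ln(1.003807) = 0.003800
(r − q) = 0.003800 / (12/12) = 0.003800
q = r − ln(F/S)/T = 0.0166 − 0.003800 = 0.012800
q = 1.28%

1.28%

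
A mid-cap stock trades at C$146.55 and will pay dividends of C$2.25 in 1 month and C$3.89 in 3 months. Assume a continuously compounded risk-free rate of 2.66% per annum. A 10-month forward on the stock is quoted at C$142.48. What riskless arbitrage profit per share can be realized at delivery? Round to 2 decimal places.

C$1.11 per share

PV(dividends) I = 2.25·e^(−0.0266·1/12) + 3.89·e^(−0.0266·3/12) = 6.1092
Fair forward F* = (S − I)·e^(rT) = (146.55 − 6.1092)·e^0.022167 = 140.4408 × 1.022415 = 143.5888
Market C$142.48 < fair 143.5888: forward underpriced → reverse cash-and-carry (short the stock, invest proceeds at r, pay the dividends, go long the forward).
Profit at T = |F_mkt − F*| = |142.48 − 143.5888| = C$1.11 per share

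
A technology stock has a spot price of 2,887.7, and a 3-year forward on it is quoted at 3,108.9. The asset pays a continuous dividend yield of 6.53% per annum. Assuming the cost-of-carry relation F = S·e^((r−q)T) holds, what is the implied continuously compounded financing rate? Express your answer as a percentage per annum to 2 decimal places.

8.99%

From F = S·e^((r−q)T): (r − q) = ln(F/S)/T
ln(3108.9/2887.7) = ln(1.076601) = 0.073809
(r − q) = 0.073809 / (3) = 0.024603
r = ln(F/S)/T + q = 0.024603 + 0.0653 = 0.089903
r = 8.99%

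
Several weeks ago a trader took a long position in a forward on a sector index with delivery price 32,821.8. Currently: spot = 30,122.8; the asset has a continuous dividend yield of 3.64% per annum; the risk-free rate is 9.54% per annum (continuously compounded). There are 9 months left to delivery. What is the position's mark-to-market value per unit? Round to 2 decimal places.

Current fair forward for the remaining 9 months: F = S·e^((r − q)·T), (r − q) = 0.0954 − 0.0364 = 0.0590
F = 30122.8 · e^(0.0590 × 9/12) = 30122.8 × 1.04524363 = 31485.6648
Value of long forward = (F − K)·e^(−rT) = (31485.6648 − 32821.8) · e^(−0.0954·9/12)
= -1336.1352 × 0.93094973 = -1243.87

-1243.87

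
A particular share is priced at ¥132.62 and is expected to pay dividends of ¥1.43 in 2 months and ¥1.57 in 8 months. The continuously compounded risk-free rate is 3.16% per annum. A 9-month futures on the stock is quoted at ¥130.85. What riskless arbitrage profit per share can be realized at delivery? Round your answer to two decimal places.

PV(dividends) I = 1.43·e^(−0.0316·2/12) + 1.57·e^(−0.0316·8/12) = 2.9598
Fair futures F* = (S − I)·e^(rT) = (132.62 − 2.9598)·e^0.023700 = 129.6602 × 1.023983 = 132.7698
Market ¥130.85 < fair 132.7698: forward underpriced → reverse cash-and-carry (short the stock, invest proceeds at r, pay the dividends, go long the forward).
Profit at T = |F_mkt − F*| = |130.85 − 132.7698| = ¥1.92 per share

¥1.92 per share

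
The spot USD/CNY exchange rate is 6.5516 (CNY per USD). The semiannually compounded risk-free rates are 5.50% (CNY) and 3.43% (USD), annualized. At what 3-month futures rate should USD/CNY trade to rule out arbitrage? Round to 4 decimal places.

6.5848

By covered interest parity, F = S · (1+r_CNY/2)^(2T) / (1+r_USD/2)^(2T)
= 6.5516 × 1.013657 / 1.008539 = 6.5516 × 1.005075
F = 6.5848 CNY per USD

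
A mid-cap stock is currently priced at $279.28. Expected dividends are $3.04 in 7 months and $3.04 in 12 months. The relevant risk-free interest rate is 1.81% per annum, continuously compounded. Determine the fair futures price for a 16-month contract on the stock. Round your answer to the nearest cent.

PV(dividends) I = 3.04·e^(−0.0181·7/12) + 3.04·e^(−0.0181·12/12)
I = 3.0081 + 2.9855 = 5.9936
F = (S − I)·e^(rT) = (279.28 − 5.9936) · e^(0.0181·16/12)
= 273.2864 · e^0.024133 = 273.2864 × 1.024427 = $279.96

$279.96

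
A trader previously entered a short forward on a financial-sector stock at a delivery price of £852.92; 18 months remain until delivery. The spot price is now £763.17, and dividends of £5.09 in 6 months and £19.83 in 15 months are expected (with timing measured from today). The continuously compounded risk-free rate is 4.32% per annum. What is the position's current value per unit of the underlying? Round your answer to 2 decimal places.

£60.00

PV(remaining dividends) I = 5.09·e^(−0.0432·6/12) + 19.83·e^(−0.0432·15/12) = 23.7688
Current forward F = (S − I)·e^(rT) = (763.17 − 23.7688)·e^(0.0432·18/12) = 739.4012 × 1.066946 = 788.9012
Value (long) = (F − K)·e^(−rT) = (788.9012 − 852.92) × 0.937255 = -60.0019
Short position value = −(long value) = £60.00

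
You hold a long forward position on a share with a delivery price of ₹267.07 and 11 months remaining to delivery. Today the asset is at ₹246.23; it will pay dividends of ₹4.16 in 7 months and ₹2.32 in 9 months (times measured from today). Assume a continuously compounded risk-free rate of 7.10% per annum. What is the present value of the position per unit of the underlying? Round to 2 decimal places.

PV(remaining dividends) I = 4.16·e^(−0.0710·7/12) + 2.32·e^(−0.0710·9/12) = 6.1909
Current forward F = (S − I)·e^(rT) = (246.23 − 6.1909)·e^(0.0710·11/12) = 240.0391 × 1.067248 = 256.1812
Value (long) = (F − K)·e^(−rT) = (256.1812 − 267.07) × 0.936989 = -10.2027
Value = -₹10.20

-₹10.20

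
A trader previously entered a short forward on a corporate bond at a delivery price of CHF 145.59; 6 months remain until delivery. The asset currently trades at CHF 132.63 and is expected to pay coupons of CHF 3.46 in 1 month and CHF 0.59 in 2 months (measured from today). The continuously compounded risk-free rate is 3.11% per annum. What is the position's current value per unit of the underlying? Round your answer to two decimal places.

CHF 14.75

PV(remaining coupons) I = 3.46·e^(−0.0311·1/12) + 0.59·e^(−0.0311·2/12) = 4.0380
Current forward F = (S − I)·e^(rT) = (132.63 − 4.0380)·e^(0.0311·6/12) = 128.5920 × 1.015672 = 130.6073
Value (long) = (F − K)·e^(−rT) = (130.6073 − 145.59) × 0.984570 = -14.7515
Short position value = −(long value) = CHF 14.75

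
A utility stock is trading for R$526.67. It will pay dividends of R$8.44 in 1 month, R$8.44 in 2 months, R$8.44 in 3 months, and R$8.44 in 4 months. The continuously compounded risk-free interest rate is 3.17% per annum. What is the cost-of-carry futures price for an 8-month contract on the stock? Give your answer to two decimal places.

R$503.66

PV(dividends) I = 8.44·e^(−0.0317·1/12) + 8.44·e^(−0.0317·2/12) + 8.44·e^(−0.0317·3/12) + 8.44·e^(−0.0317·4/12)
I = 8.4177 + 8.3955 + 8.3734 + 8.3513 = 33.5379
F = (S − I)·e^(rT) = (526.67 − 33.5379) · e^(0.0317·8/12)
= 493.1321 · e^0.021133 = 493.1321 × 1.021358 = R$503.66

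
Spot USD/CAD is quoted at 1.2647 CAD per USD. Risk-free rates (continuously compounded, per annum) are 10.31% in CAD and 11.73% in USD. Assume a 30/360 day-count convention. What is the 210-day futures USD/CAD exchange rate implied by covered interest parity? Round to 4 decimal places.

F = S·e^((r_CAD − r_USD)T) = 1.2647 · e^((0.1031 − 0.1173) × 210/360)
= 1.2647 · e^-0.008283 = 1.2647 × 0.991751
F = 1.2543 CAD per USD

1.2543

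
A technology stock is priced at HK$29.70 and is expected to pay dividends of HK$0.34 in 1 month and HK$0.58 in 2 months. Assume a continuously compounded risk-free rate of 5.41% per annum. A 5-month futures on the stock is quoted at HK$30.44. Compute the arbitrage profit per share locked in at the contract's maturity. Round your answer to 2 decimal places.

PV(dividends) I = 0.34·e^(−0.0541·1/12) + 0.58·e^(−0.0541·2/12) = 0.9133
Fair futures F* = (S − I)·e^(rT) = (29.70 − 0.9133)·e^0.022542 = 28.7867 × 1.022798 = 29.4430
Market HK$30.44 > fair 29.4430: forward overpriced → cash-and-carry (borrow at r, buy the stock and collect the dividends, short the forward).
Profit at T = |F_mkt − F*| = |30.44 − 29.4430| = HK$1.00 per share

HK$1.00 per share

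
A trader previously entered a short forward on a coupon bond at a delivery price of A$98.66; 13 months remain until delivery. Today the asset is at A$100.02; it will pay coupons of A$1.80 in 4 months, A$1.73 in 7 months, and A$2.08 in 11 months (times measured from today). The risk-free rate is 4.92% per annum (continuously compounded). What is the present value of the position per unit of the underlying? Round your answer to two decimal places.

PV(remaining coupons) I = 1.80·e^(−0.0492·4/12) + 1.73·e^(−0.0492·7/12) + 2.08·e^(−0.0492·11/12) = 5.4401
Current forward F = (S − I)·e^(rT) = (100.02 − 5.4401)·e^(0.0492·13/12) = 94.5799 × 1.054746 = 99.7578
Value (long) = (F − K)·e^(−rT) = (99.7578 − 98.66) × 0.948096 = 1.0408
Short position value = −(long value) = -A$1.04

-A$1.04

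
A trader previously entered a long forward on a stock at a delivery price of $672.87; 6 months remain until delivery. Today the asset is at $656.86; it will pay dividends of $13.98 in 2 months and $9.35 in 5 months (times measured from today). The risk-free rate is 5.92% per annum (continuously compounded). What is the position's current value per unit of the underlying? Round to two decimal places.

PV(remaining dividends) I = 13.98·e^(−0.0592·2/12) + 9.35·e^(−0.0592·5/12) = 22.9649
Current forward F = (S − I)·e^(rT) = (656.86 − 22.9649)·e^(0.0592·6/12) = 633.8951 × 1.030042 = 652.9386
Value (long) = (F − K)·e^(−rT) = (652.9386 − 672.87) × 0.970834 = -19.3501
Value = -$19.35

-$19.35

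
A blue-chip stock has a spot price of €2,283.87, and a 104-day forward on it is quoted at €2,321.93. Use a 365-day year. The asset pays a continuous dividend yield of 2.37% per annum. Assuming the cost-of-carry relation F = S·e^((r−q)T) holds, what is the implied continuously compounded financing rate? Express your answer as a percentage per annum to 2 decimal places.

8.17%

From F = S·e^((r−q)T): (r − q) = ln(F/S)/T
ln(2321.93/2283.87) = ln(1.016665) = 0.016528
(r − q) = 0.016528 / (104/365) = 0.058007
r = ln(F/S)/T + q = 0.058007 + 0.0237 = 0.081707
r = 8.17%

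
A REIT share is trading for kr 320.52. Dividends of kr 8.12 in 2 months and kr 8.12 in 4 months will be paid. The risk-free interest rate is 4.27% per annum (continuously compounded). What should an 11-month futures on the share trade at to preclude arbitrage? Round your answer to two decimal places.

kr 316.61

PV(dividends) I = 8.12·e^(−0.0427·2/12) + 8.12·e^(−0.0427·4/12)
I = 8.0624 + 8.0052 = 16.0676
F = (S − I)·e^(rT) = (320.52 − 16.0676) · e^(0.0427·11/12)
= 304.4524 · e^0.039142 = 304.4524 × 1.039918 = kr 316.61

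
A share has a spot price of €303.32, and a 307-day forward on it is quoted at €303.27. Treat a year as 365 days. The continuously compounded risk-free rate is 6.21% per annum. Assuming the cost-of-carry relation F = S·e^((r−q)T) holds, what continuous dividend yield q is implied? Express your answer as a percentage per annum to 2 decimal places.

6.23%

From F = S·e^((r−q)T): (r − q) = ln(F/S)/T
ln(303.27/303.32) = ln(0.999835) = -0.000165
(r − q) = -0.000165 / (307/365) = -0.000196
q = r − ln(F/S)/T = 0.0621 + 0.000196 = 0.062296
q = 6.23%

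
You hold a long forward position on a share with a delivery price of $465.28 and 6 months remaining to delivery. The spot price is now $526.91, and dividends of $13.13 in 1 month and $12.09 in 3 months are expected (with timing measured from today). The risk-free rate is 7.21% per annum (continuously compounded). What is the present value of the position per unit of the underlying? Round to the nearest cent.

$53.18

PV(remaining dividends) I = 13.13·e^(−0.0721·1/12) + 12.09·e^(−0.0721·3/12) = 24.9254
Current forward F = (S − I)·e^(rT) = (526.91 − 24.9254)·e^(0.0721·6/12) = 501.9846 × 1.036708 = 520.4115
Value (long) = (F − K)·e^(−rT) = (520.4115 − 465.28) × 0.964592 = 53.1794
Value = $53.18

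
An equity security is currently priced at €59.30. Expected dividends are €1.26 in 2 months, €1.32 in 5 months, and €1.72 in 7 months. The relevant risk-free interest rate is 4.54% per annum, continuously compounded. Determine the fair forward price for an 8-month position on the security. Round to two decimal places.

€56.77

PV(dividends) I = 1.26·e^(−0.0454·2/12) + 1.32·e^(−0.0454·5/12) + 1.72·e^(−0.0454·7/12)
I = 1.2505 + 1.2953 + 1.6750 = 4.2208
F = (S − I)·e^(rT) = (59.30 − 4.2208) · e^(0.0454·8/12)
= 55.0792 · e^0.030267 = 55.0792 × 1.030730 = €56.77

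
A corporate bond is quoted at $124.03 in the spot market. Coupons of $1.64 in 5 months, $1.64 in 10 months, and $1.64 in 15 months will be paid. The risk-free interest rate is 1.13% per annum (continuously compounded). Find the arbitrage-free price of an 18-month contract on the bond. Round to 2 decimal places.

PV(coupons) I = 1.64·e^(−0.0113·5/12) + 1.64·e^(−0.0113·10/12) + 1.64·e^(−0.0113·15/12)
I = 1.6323 + 1.6246 + 1.6170 = 4.8739
F = (S − I)·e^(rT) = (124.03 − 4.8739) · e^(0.0113·18/12)
= 119.1561 · e^0.016950 = 119.1561 × 1.017094 = $121.19

$121.19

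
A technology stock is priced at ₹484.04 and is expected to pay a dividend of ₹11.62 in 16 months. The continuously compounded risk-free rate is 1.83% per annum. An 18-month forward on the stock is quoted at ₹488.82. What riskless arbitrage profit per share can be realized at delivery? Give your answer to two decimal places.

PV(dividends) I = 11.62·e^(−0.0183·16/12) = 11.3399
Fair forward F* = (S − I)·e^(rT) = (484.04 − 11.3399)·e^0.027450 = 472.7001 × 1.027830 = 485.8553
Market ₹488.82 > fair 485.8553: forward overpriced → cash-and-carry (borrow at r, buy the stock and collect the dividends, short the forward).
Profit at T = |F_mkt − F*| = |488.82 − 485.8553| = ₹2.96 per share

₹2.96 per share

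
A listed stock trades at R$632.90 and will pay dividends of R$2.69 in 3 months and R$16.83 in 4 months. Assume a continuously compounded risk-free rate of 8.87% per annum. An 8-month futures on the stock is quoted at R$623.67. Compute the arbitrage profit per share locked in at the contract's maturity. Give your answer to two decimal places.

PV(dividends) I = 2.69·e^(−0.0887·3/12) + 16.83·e^(−0.0887·4/12) = 18.9707
Fair futures F* = (S − I)·e^(rT) = (632.90 − 18.9707)·e^0.059133 = 613.9293 × 1.060916 = 651.3274
Market R$623.67 < fair 651.3274: forward underpriced → reverse cash-and-carry (short the stock, invest proceeds at r, pay the dividends, go long the forward).
Profit at T = |F_mkt − F*| = |623.67 − 651.3274| = R$27.66 per share

R$27.66 per share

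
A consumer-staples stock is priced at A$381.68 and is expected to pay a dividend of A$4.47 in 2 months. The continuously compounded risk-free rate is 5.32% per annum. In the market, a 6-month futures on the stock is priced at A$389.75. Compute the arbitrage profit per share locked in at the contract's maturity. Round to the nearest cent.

A$2.33 per share

PV(dividends) I = 4.47·e^(−0.0532·2/12) = 4.4305
Fair futures F* = (S − I)·e^(rT) = (381.68 − 4.4305)·e^0.026600 = 377.2495 × 1.026957 = 387.4190
Market A$389.75 > fair 387.4190: forward overpriced → cash-and-carry (borrow at r, buy the stock and collect the dividends, short the forward).
Profit at T = |F_mkt − F*| = |389.75 − 387.4190| = A$2.33 per share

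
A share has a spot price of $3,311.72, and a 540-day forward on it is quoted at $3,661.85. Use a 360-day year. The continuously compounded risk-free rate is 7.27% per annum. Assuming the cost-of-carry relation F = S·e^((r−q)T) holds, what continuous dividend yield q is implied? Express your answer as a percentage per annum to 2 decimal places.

0.57%

From F = S·e^((r−q)T): (r − q) = ln(F/S)/T
ln(3661.85/3311.72) = ln(1.105725) = 0.100501
(r − q) = 0.100501 / (540/360) = 0.067001
q = r − ln(F/S)/T = 0.0727 − 0.067001 = 0.005699
q = 0.57%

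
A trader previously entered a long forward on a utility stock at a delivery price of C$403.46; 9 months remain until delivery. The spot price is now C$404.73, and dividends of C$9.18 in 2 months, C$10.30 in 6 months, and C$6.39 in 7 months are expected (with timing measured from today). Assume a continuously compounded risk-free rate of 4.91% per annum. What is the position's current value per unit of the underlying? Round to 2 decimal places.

-C$9.51

PV(remaining dividends) I = 9.18·e^(−0.0491·2/12) + 10.30·e^(−0.0491·6/12) + 6.39·e^(−0.0491·7/12) = 25.3650
Current forward F = (S − I)·e^(rT) = (404.73 − 25.3650)·e^(0.0491·9/12) = 379.3650 × 1.037511 = 393.5954
Value (long) = (F − K)·e^(−rT) = (393.5954 − 403.46) × 0.963845 = -9.5079
Value = -C$9.51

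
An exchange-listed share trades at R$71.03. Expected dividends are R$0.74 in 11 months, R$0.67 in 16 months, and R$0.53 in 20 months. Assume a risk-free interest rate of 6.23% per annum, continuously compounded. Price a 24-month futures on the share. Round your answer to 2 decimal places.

PV(dividends) I = 0.74·e^(−0.0623·11/12) + 0.67·e^(−0.0623·16/12) + 0.53·e^(−0.0623·20/12)
I = 0.6989 + 0.6166 + 0.4777 = 1.7932
F = (S − I)·e^(rT) = (71.03 − 1.7932) · e^(0.0623·24/12)
= 69.2368 · e^0.124600 = 69.2368 × 1.132695 = R$78.42

R$78.42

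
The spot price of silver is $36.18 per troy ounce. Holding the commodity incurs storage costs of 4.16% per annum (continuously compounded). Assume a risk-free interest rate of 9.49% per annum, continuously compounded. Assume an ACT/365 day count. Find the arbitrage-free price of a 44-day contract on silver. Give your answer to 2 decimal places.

$36.78 per troy ounce

Net carry = r + u − y = 0.0949 + 0.0416 − 0.0000 = 0.1365
F = S·e^((r+u−y)T) = 36.18 · e^(0.1365 × 44/365) = 36.18 · e^0.016455
= 36.18 × 1.016591 = $36.78 per troy ounce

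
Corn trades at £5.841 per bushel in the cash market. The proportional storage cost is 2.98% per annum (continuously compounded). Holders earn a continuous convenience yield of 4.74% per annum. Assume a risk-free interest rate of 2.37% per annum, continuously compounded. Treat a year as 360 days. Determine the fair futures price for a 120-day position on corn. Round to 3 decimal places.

£5.853 per bushel

Net carry = r + u − y = 0.0237 + 0.0298 − 0.0474 = 0.0061
F = S·e^((r+u−y)T) = 5.841 · e^(0.0061 × 120/360) = 5.841 · e^0.002033
= 5.841 × 1.002035 = £5.853 per bushel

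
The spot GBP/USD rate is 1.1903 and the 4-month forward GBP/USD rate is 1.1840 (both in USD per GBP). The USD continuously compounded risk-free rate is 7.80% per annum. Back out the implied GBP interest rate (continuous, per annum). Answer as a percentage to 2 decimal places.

F = S·e^((r_USD − r_GBP)T) ⇒ r_GBP = r_USD − ln(F/S)/T
ln(1.1840/1.1903) = -0.005307; /(4/12) = -0.015921
r_GBP = 0.0780 + 0.015921 = 0.093921
r_GBP = 9.39%

9.39%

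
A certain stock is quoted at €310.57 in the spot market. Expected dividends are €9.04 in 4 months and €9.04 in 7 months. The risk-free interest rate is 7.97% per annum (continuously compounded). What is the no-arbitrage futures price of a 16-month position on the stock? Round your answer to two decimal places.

€326.00

PV(dividends) I = 9.04·e^(−0.0797·4/12) + 9.04·e^(−0.0797·7/12)
I = 8.8030 + 8.6293 = 17.4323
F = (S − I)·e^(rT) = (310.57 − 17.4323) · e^(0.0797·16/12)
= 293.1377 · e^0.106267 = 293.1377 × 1.112119 = €326.00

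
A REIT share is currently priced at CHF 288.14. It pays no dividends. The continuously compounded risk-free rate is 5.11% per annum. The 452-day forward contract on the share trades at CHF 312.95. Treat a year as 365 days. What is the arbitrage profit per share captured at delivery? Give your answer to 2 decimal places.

CHF 5.99 per share

Fair forward: F* = S·e^(carry·T), with carry = r = 0.0511
F* = 288.14 · e^(0.0511 × 452/365) = 288.14 · e^0.063280 = 288.14 × 1.065325 = CHF 306.9627
Market CHF 312.95 > fair CHF 306.9627: forward overpriced → cash-and-carry (buy spot, short the forward).
At maturity, profit = |F_mkt − F*| = |312.95 − 306.9627| = CHF 5.99 per share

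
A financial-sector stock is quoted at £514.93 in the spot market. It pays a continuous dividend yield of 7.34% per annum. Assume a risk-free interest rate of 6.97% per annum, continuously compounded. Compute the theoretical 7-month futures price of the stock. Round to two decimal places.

£513.82

F = S·e^((r − q)T) = 514.93 · e^((0.0697 − 0.0734) × 7/12)
= 514.93 · e^-0.002158 = 514.93 × 0.997844
F = £513.82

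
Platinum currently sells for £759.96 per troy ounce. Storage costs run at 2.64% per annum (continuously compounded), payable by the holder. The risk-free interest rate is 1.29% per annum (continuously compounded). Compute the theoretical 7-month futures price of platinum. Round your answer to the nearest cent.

£777.58 per troy ounce

Net carry = r + u − y = 0.0129 + 0.0264 − 0.0000 = 0.0393
F = S·e^((r+u−y)T) = 759.96 · e^(0.0393 × 7/12) = 759.96 · e^0.022925
= 759.96 × 1.023190 = £777.58 per troy ounce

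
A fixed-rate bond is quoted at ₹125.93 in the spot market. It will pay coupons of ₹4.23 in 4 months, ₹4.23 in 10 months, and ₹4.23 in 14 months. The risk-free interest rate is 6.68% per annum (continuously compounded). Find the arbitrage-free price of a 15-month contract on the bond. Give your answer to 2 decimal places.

PV(coupons) I = 4.23·e^(−0.0668·4/12) + 4.23·e^(−0.0668·10/12) + 4.23·e^(−0.0668·14/12)
I = 4.1369 + 4.0010 + 3.9129 = 12.0508
F = (S − I)·e^(rT) = (125.93 − 12.0508) · e^(0.0668·15/12)
= 113.8792 · e^0.083500 = 113.8792 × 1.087085 = ₹123.80

₹123.80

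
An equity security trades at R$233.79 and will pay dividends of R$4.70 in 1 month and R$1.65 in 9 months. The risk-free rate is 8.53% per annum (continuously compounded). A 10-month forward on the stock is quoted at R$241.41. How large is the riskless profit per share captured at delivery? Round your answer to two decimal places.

R$2.93 per share

PV(dividends) I = 4.70·e^(−0.0853·1/12) + 1.65·e^(−0.0853·9/12) = 6.2145
Fair forward F* = (S − I)·e^(rT) = (233.79 − 6.2145)·e^0.071083 = 227.5755 × 1.073670 = 244.3410
Market R$241.41 < fair 244.3410: forward underpriced → reverse cash-and-carry (short the stock, invest proceeds at r, pay the dividends, go long the forward).
Profit at T = |F_mkt − F*| = |241.41 − 244.3410| = R$2.93 per share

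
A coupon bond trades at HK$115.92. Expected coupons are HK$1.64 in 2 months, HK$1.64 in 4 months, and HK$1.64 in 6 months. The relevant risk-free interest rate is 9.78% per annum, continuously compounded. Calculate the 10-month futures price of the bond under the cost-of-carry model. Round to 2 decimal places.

HK$120.60

PV(coupons) I = 1.64·e^(−0.0978·2/12) + 1.64·e^(−0.0978·4/12) + 1.64·e^(−0.0978·6/12)
I = 1.6135 + 1.5874 + 1.5617 = 4.7626
F = (S − I)·e^(rT) = (115.92 − 4.7626) · e^(0.0978·10/12)
= 111.1574 · e^0.081500 = 111.1574 × 1.084913 = HK$120.60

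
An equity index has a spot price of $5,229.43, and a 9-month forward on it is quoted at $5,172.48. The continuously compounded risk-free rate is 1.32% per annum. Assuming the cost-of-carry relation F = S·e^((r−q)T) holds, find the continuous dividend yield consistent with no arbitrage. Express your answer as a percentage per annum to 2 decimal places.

2.78%

From F = S·e^((r−q)T): (r − q) = ln(F/S)/T
ln(5172.48/5229.43) = ln(0.989110) = -0.010950
(r − q) = -0.010950 / (9/12) = -0.014600
q = r − ln(F/S)/T = 0.0132 + 0.014600 = 0.027800
q = 2.78%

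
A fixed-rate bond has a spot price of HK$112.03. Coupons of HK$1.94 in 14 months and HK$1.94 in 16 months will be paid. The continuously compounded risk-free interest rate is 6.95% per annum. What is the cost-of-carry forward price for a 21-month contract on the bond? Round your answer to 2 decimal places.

PV(coupons) I = 1.94·e^(−0.0695·14/12) + 1.94·e^(−0.0695·16/12)
I = 1.7889 + 1.7683 = 3.5572
F = (S − I)·e^(rT) = (112.03 − 3.5572) · e^(0.0695·21/12)
= 108.4728 · e^0.121625 = 108.4728 × 1.129331 = HK$122.50

HK$122.50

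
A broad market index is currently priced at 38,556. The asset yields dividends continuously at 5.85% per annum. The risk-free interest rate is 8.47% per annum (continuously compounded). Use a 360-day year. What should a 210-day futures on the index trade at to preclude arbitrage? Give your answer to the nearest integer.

39,150

F = S·e^((r − q)T) = 38556 · e^((0.0847 − 0.0585) × 210/360)
= 38556 · e^0.015283 = 38556 × 1.015400
F = 39,150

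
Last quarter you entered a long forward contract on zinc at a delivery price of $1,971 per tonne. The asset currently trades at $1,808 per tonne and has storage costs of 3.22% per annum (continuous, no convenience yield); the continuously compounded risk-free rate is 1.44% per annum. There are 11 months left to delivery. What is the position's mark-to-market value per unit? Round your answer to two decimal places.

-$82.99 per tonne

Current fair forward for the remaining 11 months: F = S·e^((r + u)·T), (r + u) = 0.0144 + 0.0322 = 0.0466
F = 1808 · e^(0.0466 × 11/12) = 1808 × 1.04364215 = 1886.9050
Value of long forward = (F − K)·e^(−rT) = (1886.9050 − 1971) · e^(−0.0144·11/12)
= -84.0950 × 0.98688674 = -82.99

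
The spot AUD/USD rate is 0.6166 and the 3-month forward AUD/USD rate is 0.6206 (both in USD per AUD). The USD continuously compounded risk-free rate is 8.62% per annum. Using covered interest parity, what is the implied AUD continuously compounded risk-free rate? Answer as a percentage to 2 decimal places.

F = S·e^((r_USD − r_AUD)T) ⇒ r_AUD = r_USD − ln(F/S)/T
ln(0.6206/0.6166) = 0.006466; /(3/12) = 0.025864
r_AUD = 0.0862 − 0.025864 = 0.060336
r_AUD = 6.03%

6.03%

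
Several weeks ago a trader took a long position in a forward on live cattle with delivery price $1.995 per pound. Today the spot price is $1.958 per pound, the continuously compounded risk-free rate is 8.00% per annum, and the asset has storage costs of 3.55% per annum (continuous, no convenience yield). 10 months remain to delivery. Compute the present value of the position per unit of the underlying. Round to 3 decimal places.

Current fair forward for the remaining 10 months: F = S·e^((r + u)·T), (r + u) = 0.0800 + 0.0355 = 0.1155
F = 1.958 · e^(0.1155 × 10/12) = 1.958 × 1.101034 = 2.1558
Value of long forward = (F − K)·e^(−rT) = (2.1558 − 1.995) · e^(−0.0800·10/12)
= 0.1608 × 0.935507 = 0.150

$0.150 per pound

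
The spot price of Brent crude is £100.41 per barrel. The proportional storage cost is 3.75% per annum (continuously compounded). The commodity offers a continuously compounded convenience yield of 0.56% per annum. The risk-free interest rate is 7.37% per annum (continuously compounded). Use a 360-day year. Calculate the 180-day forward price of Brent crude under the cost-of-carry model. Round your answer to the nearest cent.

Net carry = r + u − y = 0.0737 + 0.0375 − 0.0056 = 0.1056
F = S·e^((r+u−y)T) = 100.41 · e^(0.1056 × 180/360) = 100.41 · e^0.052800
= 100.41 × 1.054219 = £105.85 per barrel

£105.85 per barrel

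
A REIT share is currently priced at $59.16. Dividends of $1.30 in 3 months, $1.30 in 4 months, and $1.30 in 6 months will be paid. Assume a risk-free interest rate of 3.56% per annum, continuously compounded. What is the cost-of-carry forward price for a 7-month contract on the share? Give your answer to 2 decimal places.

$56.47

PV(dividends) I = 1.30·e^(−0.0356·3/12) + 1.30·e^(−0.0356·4/12) + 1.30·e^(−0.0356·6/12)
I = 1.2885 + 1.2847 + 1.2771 = 3.8503
F = (S − I)·e^(rT) = (59.16 − 3.8503) · e^(0.0356·7/12)
= 55.3097 · e^0.020767 = 55.3097 × 1.020984 = $56.47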